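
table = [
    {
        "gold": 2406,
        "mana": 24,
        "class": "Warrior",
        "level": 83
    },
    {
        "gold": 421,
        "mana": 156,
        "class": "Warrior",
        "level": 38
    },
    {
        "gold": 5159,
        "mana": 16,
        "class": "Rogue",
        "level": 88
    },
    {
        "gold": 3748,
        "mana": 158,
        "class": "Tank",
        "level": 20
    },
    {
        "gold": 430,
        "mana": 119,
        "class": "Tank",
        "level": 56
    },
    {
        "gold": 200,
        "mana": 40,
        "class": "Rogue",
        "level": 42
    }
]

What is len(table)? 6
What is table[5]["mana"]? 40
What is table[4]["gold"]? 430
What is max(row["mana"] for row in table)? 158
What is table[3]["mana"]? 158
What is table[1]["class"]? "Warrior"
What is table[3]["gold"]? 3748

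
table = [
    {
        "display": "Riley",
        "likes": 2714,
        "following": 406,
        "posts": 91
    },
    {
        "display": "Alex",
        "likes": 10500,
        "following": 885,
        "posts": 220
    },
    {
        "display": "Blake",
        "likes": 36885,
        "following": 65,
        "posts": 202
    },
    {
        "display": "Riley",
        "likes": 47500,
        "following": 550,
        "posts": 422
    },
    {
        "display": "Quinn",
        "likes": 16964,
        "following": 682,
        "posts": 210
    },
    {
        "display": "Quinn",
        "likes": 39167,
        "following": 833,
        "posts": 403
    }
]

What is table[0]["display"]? "Riley"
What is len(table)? 6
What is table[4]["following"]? 682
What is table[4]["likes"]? 16964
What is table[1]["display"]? "Alex"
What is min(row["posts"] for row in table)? 91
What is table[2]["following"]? 65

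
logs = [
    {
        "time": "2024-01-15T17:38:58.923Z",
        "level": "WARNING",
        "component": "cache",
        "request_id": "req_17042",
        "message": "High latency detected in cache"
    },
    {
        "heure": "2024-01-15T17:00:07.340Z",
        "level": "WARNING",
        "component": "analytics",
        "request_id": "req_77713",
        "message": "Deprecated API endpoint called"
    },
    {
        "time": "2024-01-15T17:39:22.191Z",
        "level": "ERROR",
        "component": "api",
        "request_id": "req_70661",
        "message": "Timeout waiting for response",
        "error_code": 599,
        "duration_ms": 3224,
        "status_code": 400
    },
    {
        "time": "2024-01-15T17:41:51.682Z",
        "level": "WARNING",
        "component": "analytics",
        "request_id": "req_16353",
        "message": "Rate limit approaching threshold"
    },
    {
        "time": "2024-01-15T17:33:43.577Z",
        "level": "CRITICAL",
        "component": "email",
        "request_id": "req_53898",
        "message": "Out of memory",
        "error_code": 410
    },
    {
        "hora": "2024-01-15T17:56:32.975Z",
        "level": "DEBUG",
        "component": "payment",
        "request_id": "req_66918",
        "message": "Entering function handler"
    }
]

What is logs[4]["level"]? "CRITICAL"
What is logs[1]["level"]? "WARNING"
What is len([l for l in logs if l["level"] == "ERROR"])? 1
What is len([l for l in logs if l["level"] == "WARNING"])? 3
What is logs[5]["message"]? "Entering function handler"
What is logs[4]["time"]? "2024-01-15T17:33:43.577Z"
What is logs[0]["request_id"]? "req_17042"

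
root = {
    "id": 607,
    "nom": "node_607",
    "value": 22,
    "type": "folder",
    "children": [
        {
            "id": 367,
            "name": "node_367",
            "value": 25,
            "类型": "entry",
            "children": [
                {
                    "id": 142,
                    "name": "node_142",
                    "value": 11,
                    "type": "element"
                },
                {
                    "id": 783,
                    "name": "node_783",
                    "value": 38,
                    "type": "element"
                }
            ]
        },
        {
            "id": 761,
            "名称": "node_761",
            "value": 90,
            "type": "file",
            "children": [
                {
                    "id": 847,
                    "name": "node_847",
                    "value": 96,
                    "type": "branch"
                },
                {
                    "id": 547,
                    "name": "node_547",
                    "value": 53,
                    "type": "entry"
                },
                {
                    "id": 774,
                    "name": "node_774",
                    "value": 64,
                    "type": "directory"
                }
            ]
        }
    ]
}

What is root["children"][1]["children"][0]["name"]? "node_847"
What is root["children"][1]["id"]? 761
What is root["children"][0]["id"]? 367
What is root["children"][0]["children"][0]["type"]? "element"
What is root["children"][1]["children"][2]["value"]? 64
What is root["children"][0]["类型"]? "entry"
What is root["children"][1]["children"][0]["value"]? 96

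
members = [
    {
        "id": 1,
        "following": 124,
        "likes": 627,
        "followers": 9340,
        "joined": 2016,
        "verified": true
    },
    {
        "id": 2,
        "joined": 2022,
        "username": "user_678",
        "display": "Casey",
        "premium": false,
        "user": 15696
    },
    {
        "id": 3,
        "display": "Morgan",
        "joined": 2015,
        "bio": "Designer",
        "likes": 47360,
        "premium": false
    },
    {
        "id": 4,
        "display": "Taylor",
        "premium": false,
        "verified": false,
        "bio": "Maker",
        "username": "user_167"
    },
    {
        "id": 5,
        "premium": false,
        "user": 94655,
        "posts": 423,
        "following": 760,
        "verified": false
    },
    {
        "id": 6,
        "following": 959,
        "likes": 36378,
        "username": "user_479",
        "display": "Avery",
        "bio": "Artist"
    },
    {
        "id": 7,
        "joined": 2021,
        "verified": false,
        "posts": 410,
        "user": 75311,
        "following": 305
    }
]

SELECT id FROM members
[1, 2, 3, 4, 5, 6, 7]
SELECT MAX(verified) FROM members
True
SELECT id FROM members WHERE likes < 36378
[1]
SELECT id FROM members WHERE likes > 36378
[3]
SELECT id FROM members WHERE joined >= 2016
[1, 2, 7]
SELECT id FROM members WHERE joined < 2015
[]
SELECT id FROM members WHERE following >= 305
[5, 6, 7]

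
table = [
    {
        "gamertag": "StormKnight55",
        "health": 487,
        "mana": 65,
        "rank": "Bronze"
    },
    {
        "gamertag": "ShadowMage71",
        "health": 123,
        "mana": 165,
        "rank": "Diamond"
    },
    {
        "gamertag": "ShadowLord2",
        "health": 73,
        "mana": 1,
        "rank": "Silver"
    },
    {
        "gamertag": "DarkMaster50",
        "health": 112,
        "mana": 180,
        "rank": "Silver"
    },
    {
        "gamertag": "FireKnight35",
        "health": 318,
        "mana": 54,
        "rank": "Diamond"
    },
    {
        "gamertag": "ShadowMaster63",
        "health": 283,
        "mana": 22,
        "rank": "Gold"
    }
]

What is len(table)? 6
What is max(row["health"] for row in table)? 487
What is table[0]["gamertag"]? "StormKnight55"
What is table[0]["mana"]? 65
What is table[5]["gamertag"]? "ShadowMaster63"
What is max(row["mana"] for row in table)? 180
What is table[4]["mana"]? 54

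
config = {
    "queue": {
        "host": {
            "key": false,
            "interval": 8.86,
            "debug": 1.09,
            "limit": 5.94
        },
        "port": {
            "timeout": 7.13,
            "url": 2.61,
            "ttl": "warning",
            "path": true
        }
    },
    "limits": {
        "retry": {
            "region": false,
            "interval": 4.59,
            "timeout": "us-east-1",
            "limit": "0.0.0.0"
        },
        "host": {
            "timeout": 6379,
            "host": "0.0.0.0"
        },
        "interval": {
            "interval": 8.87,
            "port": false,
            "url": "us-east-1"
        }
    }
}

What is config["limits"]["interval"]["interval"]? 8.87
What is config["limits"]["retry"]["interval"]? 4.59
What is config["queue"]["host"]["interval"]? 8.86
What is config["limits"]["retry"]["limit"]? "0.0.0.0"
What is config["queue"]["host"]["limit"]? 5.94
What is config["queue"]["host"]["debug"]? 1.09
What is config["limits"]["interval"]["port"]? False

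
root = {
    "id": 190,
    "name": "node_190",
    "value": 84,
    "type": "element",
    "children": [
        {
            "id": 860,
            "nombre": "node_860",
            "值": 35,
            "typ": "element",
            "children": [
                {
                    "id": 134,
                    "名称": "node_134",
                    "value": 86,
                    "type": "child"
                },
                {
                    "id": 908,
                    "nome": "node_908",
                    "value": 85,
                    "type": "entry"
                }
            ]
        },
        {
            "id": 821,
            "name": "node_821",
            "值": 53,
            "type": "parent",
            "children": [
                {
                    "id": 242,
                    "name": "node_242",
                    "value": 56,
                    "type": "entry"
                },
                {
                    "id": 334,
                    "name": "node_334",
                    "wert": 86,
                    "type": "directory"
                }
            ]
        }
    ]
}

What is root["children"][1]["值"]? 53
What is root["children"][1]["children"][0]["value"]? 56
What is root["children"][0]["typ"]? "element"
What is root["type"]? "element"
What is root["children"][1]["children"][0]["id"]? 242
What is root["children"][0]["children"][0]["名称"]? "node_134"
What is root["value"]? 84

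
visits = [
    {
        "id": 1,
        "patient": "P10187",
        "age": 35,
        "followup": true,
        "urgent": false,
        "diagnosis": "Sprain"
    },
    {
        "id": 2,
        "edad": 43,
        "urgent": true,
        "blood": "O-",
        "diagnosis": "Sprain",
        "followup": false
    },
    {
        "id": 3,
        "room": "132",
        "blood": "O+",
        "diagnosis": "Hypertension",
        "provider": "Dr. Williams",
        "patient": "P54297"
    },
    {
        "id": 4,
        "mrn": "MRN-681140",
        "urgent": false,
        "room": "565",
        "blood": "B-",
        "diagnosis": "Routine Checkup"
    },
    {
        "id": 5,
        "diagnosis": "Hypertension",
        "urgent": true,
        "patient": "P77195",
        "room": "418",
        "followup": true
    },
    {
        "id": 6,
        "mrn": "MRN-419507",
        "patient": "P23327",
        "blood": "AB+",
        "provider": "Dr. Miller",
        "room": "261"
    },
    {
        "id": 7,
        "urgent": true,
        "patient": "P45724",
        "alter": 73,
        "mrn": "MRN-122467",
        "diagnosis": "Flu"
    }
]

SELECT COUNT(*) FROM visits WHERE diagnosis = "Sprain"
2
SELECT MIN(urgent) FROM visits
False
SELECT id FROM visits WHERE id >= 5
[5, 6, 7]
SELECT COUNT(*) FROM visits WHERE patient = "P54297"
1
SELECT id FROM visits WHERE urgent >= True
[2, 5, 7]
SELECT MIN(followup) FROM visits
False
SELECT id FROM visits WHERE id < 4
[1, 2, 3]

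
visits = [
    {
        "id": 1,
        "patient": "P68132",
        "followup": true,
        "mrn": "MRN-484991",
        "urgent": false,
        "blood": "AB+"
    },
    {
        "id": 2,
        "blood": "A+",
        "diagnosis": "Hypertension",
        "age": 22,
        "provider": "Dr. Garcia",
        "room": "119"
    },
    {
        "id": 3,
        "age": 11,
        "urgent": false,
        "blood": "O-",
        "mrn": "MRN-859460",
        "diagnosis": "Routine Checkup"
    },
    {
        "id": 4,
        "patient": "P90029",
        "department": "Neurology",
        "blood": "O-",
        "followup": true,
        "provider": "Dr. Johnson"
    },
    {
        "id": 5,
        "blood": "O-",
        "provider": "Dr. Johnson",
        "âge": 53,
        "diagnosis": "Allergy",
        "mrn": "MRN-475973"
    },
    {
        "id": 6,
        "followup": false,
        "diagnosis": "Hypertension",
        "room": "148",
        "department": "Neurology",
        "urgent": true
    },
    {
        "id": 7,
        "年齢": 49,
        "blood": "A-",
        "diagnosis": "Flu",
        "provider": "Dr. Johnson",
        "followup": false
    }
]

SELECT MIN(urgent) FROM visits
False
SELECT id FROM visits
[1, 2, 3, 4, 5, 6, 7]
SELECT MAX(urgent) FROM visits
True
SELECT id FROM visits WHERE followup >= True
[1, 4]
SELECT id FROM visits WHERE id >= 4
[4, 5, 6, 7]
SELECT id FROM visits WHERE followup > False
[1, 4]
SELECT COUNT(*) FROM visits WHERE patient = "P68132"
1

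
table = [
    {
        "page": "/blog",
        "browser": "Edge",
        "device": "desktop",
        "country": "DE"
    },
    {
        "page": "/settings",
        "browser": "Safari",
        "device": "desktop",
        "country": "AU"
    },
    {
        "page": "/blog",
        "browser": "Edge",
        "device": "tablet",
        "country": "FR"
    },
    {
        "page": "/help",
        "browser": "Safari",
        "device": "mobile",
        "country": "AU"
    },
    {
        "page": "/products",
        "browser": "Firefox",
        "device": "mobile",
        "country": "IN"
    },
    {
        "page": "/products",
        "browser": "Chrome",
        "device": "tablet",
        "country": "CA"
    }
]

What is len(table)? 6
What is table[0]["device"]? "desktop"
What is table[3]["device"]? "mobile"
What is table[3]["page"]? "/help"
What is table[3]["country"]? "AU"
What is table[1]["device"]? "desktop"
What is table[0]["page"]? "/blog"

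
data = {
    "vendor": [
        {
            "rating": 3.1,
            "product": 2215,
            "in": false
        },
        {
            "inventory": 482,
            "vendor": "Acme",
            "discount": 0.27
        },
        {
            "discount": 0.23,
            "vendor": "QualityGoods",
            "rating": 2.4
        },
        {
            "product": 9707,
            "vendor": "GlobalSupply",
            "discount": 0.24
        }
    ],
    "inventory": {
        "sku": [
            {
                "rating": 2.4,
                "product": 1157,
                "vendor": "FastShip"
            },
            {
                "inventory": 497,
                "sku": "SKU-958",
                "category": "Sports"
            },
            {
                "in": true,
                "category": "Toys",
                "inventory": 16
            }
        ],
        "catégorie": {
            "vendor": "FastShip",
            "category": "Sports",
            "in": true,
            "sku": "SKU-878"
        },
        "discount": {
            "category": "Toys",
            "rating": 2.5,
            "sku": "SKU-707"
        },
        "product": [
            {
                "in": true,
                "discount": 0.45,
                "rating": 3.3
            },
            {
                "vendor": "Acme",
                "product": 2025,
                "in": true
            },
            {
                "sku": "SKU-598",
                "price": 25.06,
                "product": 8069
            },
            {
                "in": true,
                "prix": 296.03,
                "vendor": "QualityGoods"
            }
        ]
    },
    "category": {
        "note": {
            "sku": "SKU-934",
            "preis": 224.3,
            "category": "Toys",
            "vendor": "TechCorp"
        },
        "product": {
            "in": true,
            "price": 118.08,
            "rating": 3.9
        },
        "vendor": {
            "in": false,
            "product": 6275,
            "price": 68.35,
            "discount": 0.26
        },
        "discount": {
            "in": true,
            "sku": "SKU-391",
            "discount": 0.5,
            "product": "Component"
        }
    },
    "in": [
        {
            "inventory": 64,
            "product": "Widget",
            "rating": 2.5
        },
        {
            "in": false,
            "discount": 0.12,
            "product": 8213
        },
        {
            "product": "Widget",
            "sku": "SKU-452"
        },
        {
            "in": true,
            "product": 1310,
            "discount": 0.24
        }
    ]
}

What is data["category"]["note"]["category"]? "Toys"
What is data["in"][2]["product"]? "Widget"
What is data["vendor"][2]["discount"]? 0.23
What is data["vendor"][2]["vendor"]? "QualityGoods"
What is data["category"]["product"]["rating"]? 3.9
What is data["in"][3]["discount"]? 0.24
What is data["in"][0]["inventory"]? 64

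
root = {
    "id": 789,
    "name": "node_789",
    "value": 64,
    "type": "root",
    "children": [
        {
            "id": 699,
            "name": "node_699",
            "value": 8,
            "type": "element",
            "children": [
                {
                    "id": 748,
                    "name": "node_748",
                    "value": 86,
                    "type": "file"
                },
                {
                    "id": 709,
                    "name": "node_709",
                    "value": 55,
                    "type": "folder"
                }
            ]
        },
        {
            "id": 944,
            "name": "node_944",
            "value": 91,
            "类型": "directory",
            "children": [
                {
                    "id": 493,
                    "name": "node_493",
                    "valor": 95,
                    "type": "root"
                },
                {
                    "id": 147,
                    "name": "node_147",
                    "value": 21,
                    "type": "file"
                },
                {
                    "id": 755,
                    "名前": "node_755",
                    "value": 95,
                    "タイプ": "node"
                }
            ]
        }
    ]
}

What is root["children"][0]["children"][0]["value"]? 86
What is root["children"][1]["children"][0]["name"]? "node_493"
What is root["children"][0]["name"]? "node_699"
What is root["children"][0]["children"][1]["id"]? 709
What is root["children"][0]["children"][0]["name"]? "node_748"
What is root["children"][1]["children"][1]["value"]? 21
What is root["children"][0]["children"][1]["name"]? "node_709"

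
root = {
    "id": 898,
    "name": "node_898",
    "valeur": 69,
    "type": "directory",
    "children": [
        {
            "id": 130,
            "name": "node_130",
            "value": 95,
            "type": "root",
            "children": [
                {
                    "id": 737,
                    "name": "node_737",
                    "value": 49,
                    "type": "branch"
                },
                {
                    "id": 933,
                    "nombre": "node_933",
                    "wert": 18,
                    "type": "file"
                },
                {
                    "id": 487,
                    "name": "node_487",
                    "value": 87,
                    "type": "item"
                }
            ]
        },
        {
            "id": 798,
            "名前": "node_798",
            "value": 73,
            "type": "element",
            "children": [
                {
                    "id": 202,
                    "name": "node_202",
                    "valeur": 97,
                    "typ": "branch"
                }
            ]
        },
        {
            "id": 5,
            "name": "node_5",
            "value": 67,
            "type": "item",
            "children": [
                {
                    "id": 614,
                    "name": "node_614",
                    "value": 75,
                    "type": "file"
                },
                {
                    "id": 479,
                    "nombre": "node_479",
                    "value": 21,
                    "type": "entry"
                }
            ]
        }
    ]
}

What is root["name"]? "node_898"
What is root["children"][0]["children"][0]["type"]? "branch"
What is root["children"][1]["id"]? 798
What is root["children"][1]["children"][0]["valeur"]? 97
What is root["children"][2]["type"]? "item"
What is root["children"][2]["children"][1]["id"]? 479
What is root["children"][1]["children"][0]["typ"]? "branch"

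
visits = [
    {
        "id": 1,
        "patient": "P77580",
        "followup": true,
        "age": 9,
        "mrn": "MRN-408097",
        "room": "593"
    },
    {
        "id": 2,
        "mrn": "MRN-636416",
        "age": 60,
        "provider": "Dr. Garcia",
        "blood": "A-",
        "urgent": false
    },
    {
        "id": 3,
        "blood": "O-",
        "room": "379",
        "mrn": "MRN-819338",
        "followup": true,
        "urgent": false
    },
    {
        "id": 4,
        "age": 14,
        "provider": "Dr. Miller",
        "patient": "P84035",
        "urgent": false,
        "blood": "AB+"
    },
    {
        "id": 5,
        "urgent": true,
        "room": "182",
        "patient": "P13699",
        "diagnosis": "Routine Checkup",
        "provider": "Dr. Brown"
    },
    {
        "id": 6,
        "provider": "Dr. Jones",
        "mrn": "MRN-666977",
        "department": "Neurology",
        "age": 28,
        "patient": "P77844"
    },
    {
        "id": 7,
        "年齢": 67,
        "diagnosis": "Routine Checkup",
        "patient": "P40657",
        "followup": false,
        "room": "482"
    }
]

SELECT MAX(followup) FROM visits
True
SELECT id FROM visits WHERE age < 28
[1, 4]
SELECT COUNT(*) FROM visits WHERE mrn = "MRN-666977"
1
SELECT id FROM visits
[1, 2, 3, 4, 5, 6, 7]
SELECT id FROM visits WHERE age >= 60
[2]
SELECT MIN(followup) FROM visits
False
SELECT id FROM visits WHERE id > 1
[2, 3, 4, 5, 6, 7]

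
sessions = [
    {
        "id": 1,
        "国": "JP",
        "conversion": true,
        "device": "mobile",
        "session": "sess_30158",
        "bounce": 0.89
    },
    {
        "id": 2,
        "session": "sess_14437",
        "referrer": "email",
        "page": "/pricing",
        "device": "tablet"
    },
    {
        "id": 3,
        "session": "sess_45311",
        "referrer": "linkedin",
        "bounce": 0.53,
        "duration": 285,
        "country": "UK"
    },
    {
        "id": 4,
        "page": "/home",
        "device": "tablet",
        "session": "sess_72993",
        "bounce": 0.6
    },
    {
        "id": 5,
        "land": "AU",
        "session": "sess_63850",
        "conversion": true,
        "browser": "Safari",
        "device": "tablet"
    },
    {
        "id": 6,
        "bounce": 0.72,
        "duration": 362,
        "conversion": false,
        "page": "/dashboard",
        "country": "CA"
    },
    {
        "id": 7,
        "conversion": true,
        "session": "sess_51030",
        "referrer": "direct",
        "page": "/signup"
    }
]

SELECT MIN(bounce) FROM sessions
0.53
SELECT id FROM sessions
[1, 2, 3, 4, 5, 6, 7]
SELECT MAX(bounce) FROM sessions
0.89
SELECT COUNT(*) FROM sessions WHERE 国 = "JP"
1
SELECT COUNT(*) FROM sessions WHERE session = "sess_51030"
1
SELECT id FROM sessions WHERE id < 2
[1]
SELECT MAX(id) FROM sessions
7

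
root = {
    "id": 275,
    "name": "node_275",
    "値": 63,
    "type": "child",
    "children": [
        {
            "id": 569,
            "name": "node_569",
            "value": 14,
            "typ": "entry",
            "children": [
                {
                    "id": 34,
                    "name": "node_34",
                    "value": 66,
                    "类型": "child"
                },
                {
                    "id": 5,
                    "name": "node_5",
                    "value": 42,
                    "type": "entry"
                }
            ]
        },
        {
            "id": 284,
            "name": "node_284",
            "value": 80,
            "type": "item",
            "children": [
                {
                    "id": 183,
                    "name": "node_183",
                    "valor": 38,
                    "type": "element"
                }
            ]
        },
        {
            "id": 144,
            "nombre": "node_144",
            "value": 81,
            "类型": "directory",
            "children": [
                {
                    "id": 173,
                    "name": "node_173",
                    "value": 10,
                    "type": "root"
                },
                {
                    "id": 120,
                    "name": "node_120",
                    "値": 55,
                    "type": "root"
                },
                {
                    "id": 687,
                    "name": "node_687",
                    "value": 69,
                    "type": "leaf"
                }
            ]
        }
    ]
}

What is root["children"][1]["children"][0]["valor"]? 38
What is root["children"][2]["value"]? 81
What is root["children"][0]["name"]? "node_569"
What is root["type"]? "child"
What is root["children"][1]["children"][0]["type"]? "element"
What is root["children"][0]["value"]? 14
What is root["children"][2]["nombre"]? "node_144"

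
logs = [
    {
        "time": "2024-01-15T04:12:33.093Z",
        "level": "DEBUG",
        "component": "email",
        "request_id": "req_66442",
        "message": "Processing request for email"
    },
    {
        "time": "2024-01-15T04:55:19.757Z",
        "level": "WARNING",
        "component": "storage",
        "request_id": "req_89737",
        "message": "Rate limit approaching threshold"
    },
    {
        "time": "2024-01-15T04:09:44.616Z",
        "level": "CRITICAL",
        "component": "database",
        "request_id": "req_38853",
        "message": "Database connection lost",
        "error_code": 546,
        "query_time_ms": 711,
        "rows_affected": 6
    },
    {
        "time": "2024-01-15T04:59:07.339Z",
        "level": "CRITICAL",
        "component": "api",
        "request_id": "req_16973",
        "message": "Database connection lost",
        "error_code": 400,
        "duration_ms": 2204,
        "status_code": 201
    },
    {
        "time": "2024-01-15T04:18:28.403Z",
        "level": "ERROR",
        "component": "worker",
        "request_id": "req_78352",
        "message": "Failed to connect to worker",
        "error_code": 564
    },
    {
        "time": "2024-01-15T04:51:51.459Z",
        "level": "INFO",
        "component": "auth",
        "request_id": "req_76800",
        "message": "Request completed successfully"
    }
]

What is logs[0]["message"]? "Processing request for email"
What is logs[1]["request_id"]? "req_89737"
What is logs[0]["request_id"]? "req_66442"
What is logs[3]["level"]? "CRITICAL"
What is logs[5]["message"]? "Request completed successfully"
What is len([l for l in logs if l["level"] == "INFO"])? 1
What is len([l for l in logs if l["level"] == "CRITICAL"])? 2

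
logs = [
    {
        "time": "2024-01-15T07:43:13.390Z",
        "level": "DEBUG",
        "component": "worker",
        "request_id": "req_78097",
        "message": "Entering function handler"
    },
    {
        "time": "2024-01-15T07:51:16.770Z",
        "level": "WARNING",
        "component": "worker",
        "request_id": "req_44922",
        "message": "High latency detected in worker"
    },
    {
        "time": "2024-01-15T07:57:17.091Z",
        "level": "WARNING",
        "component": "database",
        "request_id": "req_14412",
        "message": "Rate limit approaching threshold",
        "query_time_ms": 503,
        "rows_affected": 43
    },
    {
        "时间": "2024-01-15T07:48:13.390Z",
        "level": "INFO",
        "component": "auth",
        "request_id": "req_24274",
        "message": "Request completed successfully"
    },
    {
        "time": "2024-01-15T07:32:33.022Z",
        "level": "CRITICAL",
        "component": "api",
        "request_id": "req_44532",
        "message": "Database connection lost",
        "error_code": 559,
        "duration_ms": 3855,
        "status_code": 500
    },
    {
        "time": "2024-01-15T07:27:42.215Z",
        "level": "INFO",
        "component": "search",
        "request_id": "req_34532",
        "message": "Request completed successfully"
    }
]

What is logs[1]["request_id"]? "req_44922"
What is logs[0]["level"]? "DEBUG"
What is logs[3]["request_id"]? "req_24274"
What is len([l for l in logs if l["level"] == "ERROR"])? 0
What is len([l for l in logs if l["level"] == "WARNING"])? 2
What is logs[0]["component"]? "worker"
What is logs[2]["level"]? "WARNING"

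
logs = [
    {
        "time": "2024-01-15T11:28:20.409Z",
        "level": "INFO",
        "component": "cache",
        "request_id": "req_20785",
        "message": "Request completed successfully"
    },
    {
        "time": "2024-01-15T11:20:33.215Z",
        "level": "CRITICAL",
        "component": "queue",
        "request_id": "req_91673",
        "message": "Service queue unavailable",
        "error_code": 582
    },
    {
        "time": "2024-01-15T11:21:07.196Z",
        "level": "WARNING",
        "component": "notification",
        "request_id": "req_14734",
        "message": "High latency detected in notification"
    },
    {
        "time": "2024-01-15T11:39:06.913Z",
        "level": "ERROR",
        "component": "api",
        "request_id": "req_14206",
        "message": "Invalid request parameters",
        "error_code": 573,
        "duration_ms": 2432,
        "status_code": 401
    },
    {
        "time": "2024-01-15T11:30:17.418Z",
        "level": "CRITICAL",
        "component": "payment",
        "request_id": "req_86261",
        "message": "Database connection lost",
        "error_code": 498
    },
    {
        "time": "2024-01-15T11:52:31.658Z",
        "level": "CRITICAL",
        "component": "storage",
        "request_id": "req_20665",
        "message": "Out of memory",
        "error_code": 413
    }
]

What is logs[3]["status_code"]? 401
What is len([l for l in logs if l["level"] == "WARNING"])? 1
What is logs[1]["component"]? "queue"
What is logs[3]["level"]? "ERROR"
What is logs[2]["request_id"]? "req_14734"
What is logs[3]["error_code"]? 573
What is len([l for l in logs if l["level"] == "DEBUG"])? 0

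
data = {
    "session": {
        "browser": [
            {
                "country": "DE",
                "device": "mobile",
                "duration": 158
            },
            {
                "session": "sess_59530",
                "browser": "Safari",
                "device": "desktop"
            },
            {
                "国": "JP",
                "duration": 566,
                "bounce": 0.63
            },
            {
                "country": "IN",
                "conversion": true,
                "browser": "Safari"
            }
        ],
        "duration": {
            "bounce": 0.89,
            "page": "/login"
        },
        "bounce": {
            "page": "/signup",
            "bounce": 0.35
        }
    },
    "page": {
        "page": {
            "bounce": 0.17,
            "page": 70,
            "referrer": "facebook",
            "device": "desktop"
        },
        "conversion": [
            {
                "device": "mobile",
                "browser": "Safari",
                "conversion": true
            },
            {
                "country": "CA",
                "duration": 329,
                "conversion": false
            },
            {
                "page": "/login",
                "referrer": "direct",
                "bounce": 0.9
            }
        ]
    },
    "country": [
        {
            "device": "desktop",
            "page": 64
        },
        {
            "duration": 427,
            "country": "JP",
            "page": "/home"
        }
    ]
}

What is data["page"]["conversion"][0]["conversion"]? True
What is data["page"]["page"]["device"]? "desktop"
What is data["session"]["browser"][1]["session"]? "sess_59530"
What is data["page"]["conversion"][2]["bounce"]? 0.9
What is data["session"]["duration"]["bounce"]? 0.89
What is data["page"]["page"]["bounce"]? 0.17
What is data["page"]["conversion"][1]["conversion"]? False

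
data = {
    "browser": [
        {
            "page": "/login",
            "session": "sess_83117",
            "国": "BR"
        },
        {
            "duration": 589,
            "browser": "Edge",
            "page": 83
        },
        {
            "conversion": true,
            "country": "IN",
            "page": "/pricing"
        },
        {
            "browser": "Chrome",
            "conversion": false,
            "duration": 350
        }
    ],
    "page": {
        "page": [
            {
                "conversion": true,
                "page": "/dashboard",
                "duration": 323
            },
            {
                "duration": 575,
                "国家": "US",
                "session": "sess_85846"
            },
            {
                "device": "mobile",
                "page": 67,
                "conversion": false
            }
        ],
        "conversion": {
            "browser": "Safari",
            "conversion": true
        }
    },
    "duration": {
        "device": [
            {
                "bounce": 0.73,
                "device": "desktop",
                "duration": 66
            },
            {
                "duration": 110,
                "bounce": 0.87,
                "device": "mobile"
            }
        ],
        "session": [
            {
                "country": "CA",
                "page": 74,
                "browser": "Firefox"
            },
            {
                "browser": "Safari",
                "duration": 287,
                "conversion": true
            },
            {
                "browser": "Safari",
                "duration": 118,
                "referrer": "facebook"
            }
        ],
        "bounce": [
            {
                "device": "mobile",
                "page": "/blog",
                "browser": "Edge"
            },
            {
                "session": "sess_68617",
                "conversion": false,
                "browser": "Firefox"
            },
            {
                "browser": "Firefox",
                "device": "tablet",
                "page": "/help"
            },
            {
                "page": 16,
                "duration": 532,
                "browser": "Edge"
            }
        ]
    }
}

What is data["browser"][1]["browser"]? "Edge"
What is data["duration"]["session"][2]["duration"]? 118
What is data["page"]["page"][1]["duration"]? 575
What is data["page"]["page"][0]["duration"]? 323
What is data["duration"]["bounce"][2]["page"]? "/help"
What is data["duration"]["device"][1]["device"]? "mobile"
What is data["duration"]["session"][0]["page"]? 74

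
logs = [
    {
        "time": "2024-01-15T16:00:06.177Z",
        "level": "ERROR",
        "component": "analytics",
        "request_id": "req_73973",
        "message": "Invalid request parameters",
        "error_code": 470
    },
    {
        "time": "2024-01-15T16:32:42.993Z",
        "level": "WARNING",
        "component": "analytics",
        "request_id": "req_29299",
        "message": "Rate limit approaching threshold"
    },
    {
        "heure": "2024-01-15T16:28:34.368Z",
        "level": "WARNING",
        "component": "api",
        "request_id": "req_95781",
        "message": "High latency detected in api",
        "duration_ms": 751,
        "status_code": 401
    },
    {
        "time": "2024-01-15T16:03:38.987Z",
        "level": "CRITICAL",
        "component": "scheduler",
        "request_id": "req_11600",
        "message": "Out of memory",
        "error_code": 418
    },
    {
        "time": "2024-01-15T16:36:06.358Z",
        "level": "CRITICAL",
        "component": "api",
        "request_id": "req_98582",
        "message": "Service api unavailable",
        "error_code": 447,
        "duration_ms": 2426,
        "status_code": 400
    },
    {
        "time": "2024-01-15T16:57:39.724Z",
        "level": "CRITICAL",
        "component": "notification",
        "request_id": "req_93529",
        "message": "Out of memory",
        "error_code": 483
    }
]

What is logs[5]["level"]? "CRITICAL"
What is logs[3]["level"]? "CRITICAL"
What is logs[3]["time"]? "2024-01-15T16:03:38.987Z"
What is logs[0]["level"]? "ERROR"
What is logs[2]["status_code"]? 401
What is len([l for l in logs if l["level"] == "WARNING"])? 2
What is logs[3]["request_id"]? "req_11600"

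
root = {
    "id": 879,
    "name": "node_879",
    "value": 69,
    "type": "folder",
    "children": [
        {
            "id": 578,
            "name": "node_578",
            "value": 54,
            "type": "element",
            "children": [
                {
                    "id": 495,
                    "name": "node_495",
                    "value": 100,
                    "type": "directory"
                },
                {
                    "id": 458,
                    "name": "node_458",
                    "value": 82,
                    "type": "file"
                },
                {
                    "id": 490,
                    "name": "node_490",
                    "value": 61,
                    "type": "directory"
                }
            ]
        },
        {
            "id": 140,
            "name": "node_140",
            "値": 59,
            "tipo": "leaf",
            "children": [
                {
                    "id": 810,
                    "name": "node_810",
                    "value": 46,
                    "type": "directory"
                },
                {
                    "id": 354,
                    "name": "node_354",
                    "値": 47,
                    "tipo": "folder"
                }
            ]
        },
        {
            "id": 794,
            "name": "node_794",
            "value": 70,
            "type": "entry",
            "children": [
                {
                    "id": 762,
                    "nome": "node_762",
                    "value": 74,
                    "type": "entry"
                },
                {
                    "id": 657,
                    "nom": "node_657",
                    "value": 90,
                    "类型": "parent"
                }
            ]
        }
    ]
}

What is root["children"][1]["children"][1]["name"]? "node_354"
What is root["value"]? 69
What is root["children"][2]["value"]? 70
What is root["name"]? "node_879"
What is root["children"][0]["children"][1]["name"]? "node_458"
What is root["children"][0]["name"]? "node_578"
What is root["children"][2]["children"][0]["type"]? "entry"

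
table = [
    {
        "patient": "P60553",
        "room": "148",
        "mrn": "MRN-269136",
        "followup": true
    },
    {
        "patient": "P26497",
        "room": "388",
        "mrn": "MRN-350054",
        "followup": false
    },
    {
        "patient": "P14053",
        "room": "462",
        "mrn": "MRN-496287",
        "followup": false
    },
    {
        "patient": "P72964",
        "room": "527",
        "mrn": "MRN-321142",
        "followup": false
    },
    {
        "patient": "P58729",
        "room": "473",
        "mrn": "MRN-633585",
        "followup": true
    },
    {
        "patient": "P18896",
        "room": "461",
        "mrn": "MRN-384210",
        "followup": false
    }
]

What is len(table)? 6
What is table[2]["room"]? "462"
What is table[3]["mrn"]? "MRN-321142"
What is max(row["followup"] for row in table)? True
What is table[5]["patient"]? "P18896"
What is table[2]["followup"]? False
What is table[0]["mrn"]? "MRN-269136"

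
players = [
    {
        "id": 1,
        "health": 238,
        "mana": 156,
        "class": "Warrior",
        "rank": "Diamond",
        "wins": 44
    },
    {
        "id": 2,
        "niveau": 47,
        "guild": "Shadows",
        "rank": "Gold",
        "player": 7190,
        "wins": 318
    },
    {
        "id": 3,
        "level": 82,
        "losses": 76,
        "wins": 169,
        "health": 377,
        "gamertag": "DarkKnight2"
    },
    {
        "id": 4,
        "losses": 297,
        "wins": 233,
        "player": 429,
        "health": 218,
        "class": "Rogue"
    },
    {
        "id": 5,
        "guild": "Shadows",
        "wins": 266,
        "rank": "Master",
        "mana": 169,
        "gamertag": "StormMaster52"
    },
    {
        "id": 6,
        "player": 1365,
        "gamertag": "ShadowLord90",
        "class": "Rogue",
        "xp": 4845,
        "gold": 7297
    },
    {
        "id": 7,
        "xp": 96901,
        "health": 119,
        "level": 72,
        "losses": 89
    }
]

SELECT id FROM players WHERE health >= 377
[3]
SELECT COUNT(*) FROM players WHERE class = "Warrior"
1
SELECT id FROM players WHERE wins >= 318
[2]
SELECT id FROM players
[1, 2, 3, 4, 5, 6, 7]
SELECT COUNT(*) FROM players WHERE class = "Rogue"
2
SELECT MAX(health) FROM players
377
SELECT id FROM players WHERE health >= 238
[1, 3]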